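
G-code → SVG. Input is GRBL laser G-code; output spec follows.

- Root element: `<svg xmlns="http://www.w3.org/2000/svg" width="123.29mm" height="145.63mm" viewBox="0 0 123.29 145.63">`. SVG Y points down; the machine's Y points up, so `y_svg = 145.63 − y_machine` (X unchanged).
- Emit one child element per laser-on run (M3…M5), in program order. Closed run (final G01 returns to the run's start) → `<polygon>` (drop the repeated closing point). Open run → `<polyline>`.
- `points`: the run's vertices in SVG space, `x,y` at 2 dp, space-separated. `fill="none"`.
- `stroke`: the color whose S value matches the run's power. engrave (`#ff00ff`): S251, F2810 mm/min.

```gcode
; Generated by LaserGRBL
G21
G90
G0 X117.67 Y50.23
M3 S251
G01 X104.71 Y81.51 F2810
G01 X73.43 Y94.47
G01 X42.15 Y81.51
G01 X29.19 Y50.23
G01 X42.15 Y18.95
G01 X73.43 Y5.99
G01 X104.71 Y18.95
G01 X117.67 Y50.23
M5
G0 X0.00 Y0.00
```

<svg xmlns="http://www.w3.org/2000/svg" width="123.29mm" height="145.63mm" viewBox="0 0 123.29 145.63">
  <polygon points="117.67,95.40 104.71,64.12 73.43,51.16 42.15,64.12 29.19,95.40 42.15,126.68 73.43,139.64 104.71,126.68" fill="none" stroke="#ff00ff"/>
</svg>

y_svg = 145.63 − y_m. Every run uses S251, so all elements get stroke `#ff00ff` (engrave).

[1] closed run; points: 117.67,95.40 104.71,64.12 73.43,51.16 42.15,64.12 29.19,95.40 42.15,126.68 73.43,139.64 104.71,126.68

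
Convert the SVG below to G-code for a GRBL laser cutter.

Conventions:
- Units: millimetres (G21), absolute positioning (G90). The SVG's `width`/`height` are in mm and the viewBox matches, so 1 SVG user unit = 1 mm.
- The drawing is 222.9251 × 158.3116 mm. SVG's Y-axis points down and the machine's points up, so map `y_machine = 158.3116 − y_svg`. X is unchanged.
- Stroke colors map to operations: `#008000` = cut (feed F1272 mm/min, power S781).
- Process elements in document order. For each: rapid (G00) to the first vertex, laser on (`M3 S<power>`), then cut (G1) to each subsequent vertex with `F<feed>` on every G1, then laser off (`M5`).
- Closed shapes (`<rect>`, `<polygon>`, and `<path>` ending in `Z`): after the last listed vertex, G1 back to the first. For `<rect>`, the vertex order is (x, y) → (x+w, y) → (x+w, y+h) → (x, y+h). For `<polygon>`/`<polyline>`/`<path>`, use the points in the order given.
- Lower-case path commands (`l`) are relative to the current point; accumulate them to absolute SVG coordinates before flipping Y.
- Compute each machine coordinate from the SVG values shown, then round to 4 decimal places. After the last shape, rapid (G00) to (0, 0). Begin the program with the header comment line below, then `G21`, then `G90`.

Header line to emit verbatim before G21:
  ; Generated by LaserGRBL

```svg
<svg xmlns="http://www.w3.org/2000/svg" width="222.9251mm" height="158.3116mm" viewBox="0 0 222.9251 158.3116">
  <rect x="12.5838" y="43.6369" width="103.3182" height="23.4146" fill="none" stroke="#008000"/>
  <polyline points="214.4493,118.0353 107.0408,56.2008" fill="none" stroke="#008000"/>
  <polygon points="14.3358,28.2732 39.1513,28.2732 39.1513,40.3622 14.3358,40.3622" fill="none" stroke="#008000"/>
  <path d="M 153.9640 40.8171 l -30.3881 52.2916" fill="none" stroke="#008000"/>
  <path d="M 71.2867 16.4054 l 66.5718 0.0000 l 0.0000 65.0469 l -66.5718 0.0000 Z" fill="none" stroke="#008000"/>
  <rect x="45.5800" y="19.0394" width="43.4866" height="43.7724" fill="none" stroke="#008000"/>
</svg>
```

; Generated by LaserGRBL
G21
G90
G00 X12.5838 Y114.6747
M3 S781
G1 X115.9020 Y114.6747 F1272
G1 X115.9020 Y91.2601 F1272
G1 X12.5838 Y91.2601 F1272
G1 X12.5838 Y114.6747 F1272
M5
G00 X214.4493 Y40.2763
M3 S781
G1 X107.0408 Y102.1108 F1272
M5
G00 X14.3358 Y130.0384
M3 S781
G1 X39.1513 Y130.0384 F1272
G1 X39.1513 Y117.9494 F1272
G1 X14.3358 Y117.9494 F1272
G1 X14.3358 Y130.0384 F1272
M5
G00 X153.9640 Y117.4945
M3 S781
G1 X123.5759 Y65.2029 F1272
M5
G00 X71.2867 Y141.9062
M3 S781
G1 X137.8585 Y141.9062 F1272
G1 X137.8585 Y76.8593 F1272
G1 X71.2867 Y76.8593 F1272
G1 X71.2867 Y141.9062 F1272
M5
G00 X45.5800 Y139.2722
M3 S781
G1 X89.0666 Y139.2722 F1272
G1 X89.0666 Y95.4998 F1272
G1 X45.5800 Y95.4998 F1272
G1 X45.5800 Y139.2722 F1272
M5
G00 X0.0000 Y0.0000

1 u = 1 mm; y_m = 158.3116 − y.

[1] `<rect>` rectangle, #008000→cut S781 F1272: (12.5838,114.6747) → (115.9020,114.6747) → (115.9020,91.2601) → (12.5838,91.2601) → (12.5838,114.6747) (closed)

[2] `<polyline>` line segment, #008000→cut S781 F1272: (214.4493,40.2763) → (107.0408,102.1108)

[3] `<polygon>` rectangle, #008000→cut S781 F1272: (14.3358,130.0384) → (39.1513,130.0384) → (39.1513,117.9494) → (14.3358,117.9494) → (14.3358,130.0384) (closed)

[4] `<path>` line segment, #008000→cut S781 F1272: (153.9640,117.4945) → (123.5759,65.2029)

[5] `<path>` rectangle, #008000→cut S781 F1272: (71.2867,141.9062) → (137.8585,141.9062) → (137.8585,76.8593) → (71.2867,76.8593) → (71.2867,141.9062) (closed)

[6] `<rect>` rectangle, #008000→cut S781 F1272: (45.5800,139.2722) → (89.0666,139.2722) → (89.0666,95.4998) → (45.5800,95.4998) → (45.5800,139.2722) (closed)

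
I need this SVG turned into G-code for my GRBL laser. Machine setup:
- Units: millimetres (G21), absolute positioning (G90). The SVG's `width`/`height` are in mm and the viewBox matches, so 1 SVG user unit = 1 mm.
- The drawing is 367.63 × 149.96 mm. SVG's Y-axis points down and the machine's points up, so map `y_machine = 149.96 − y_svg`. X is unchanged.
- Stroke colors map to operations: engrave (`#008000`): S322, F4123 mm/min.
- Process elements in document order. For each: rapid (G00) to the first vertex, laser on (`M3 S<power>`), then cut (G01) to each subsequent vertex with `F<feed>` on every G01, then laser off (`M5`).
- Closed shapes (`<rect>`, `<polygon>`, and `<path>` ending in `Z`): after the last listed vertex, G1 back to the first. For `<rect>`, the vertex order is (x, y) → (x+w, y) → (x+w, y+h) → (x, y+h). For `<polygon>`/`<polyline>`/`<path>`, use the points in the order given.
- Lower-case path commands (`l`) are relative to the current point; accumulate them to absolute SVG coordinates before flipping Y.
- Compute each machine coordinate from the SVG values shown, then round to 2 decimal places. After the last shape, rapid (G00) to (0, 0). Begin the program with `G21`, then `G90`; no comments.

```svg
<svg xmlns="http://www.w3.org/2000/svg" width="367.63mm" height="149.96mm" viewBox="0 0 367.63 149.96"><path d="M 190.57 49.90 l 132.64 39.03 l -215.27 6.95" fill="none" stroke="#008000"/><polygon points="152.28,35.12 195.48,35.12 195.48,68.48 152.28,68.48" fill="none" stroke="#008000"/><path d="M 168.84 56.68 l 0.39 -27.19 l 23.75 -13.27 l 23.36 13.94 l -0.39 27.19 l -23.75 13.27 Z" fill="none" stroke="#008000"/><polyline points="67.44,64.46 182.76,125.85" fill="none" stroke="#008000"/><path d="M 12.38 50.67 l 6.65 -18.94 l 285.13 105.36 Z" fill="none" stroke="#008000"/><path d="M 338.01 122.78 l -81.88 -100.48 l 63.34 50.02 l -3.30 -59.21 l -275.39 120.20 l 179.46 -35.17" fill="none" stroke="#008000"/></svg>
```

1 u = 1 mm; y_m = 149.96 − y.

[1] `<path>` open polyline, #008000→engrave S322 F4123: (190.57,100.06) → (323.21,61.03) → (107.94,54.08)

[2] `<polygon>` rectangle, #008000→engrave S322 F4123: (152.28,114.84) → (195.48,114.84) → (195.48,81.48) → (152.28,81.48) → (152.28,114.84) (closed)

[3] `<path>` regular polygon, #008000→engrave S322 F4123: (168.84,93.28) → (169.23,120.47) → (192.98,133.74) → (216.34,119.80) → (215.95,92.61) → (192.20,79.34) → (168.84,93.28) (closed)

[4] `<polyline>` line segment, #008000→engrave S322 F4123: (67.44,85.50) → (182.76,24.11)

[5] `<path>` closed polygon, #008000→engrave S322 F4123: (12.38,99.29) → (19.03,118.23) → (304.16,12.87) → (12.38,99.29) (closed)

[6] `<path>` open polyline, #008000→engrave S322 F4123: (338.01,27.18) → (256.13,127.66) → (319.47,77.64) → (316.17,136.85) → (40.78,16.65) → (220.24,51.82)

G21
G90
G00 X190.57 Y100.06
M3 S322
G01 X323.21 Y61.03 F4123
G01 X107.94 Y54.08 F4123
M5
G00 X152.28 Y114.84
M3 S322
G01 X195.48 Y114.84 F4123
G01 X195.48 Y81.48 F4123
G01 X152.28 Y81.48 F4123
G01 X152.28 Y114.84 F4123
M5
G00 X168.84 Y93.28
M3 S322
G01 X169.23 Y120.47 F4123
G01 X192.98 Y133.74 F4123
G01 X216.34 Y119.80 F4123
G01 X215.95 Y92.61 F4123
G01 X192.20 Y79.34 F4123
G01 X168.84 Y93.28 F4123
M5
G00 X67.44 Y85.50
M3 S322
G01 X182.76 Y24.11 F4123
M5
G00 X12.38 Y99.29
M3 S322
G01 X19.03 Y118.23 F4123
G01 X304.16 Y12.87 F4123
G01 X12.38 Y99.29 F4123
M5
G00 X338.01 Y27.18
M3 S322
G01 X256.13 Y127.66 F4123
G01 X319.47 Y77.64 F4123
G01 X316.17 Y136.85 F4123
G01 X40.78 Y16.65 F4123
G01 X220.24 Y51.82 F4123
M5
G00 X0.00 Y0.00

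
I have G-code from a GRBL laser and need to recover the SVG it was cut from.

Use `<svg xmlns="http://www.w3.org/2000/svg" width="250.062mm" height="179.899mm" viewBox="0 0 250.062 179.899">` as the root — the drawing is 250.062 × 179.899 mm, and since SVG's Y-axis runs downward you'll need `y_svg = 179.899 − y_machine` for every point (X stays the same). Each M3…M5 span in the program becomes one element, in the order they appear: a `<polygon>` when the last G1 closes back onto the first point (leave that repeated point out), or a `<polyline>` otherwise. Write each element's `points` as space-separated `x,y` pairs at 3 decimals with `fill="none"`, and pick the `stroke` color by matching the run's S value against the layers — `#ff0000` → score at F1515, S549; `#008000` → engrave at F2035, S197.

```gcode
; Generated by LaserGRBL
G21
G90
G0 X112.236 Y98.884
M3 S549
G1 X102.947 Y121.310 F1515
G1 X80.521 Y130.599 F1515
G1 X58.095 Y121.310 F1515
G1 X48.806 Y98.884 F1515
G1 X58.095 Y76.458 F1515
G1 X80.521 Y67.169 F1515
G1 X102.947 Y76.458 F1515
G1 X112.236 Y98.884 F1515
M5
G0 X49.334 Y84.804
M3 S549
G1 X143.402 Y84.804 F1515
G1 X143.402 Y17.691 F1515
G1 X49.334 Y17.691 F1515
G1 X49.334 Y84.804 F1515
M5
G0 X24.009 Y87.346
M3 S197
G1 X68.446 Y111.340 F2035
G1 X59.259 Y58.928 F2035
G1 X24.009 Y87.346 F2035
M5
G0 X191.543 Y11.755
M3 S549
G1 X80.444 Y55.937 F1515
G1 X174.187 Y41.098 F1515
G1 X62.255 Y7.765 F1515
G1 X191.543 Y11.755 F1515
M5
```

<svg xmlns="http://www.w3.org/2000/svg" width="250.062mm" height="179.899mm" viewBox="0 0 250.062 179.899">
  <polygon points="112.236,81.015 102.947,58.589 80.521,49.300 58.095,58.589 48.806,81.015 58.095,103.441 80.521,112.730 102.947,103.441" fill="none" stroke="#ff0000"/>
  <polygon points="49.334,95.095 143.402,95.095 143.402,162.208 49.334,162.208" fill="none" stroke="#ff0000"/>
  <polygon points="24.009,92.553 68.446,68.559 59.259,120.971" fill="none" stroke="#008000"/>
  <polygon points="191.543,168.144 80.444,123.962 174.187,138.801 62.255,172.134" fill="none" stroke="#ff0000"/>
</svg>

Each laser-on run becomes one SVG element. Flip Y back into SVG space with y_svg = 179.899 − y_machine.

Run 1: S549 ⇒ score layer `#ff0000`. The run returns to its start, so emit a `<polygon>` with points (Y-flipped): 112.236,81.015 102.947,58.589 80.521,49.300 58.095,58.589 48.806,81.015 58.095,103.441 80.521,112.730 102.947,103.441.

Run 2: the run's S549 means `#ff0000` (score). The run returns to its start, so emit a `<polygon>` with points (Y-flipped): 49.334,95.095 143.402,95.095 143.402,162.208 49.334,162.208.

Run 3: S197 ⇒ engrave layer `#008000`. The run returns to its start, so emit a `<polygon>` with points (Y-flipped): 24.009,92.553 68.446,68.559 59.259,120.971.

Run 4: power S549 maps to stroke `#ff0000` (score). The run returns to its start, so emit a `<polygon>` with points (Y-flipped): 191.543,168.144 80.444,123.962 174.187,138.801 62.255,172.134.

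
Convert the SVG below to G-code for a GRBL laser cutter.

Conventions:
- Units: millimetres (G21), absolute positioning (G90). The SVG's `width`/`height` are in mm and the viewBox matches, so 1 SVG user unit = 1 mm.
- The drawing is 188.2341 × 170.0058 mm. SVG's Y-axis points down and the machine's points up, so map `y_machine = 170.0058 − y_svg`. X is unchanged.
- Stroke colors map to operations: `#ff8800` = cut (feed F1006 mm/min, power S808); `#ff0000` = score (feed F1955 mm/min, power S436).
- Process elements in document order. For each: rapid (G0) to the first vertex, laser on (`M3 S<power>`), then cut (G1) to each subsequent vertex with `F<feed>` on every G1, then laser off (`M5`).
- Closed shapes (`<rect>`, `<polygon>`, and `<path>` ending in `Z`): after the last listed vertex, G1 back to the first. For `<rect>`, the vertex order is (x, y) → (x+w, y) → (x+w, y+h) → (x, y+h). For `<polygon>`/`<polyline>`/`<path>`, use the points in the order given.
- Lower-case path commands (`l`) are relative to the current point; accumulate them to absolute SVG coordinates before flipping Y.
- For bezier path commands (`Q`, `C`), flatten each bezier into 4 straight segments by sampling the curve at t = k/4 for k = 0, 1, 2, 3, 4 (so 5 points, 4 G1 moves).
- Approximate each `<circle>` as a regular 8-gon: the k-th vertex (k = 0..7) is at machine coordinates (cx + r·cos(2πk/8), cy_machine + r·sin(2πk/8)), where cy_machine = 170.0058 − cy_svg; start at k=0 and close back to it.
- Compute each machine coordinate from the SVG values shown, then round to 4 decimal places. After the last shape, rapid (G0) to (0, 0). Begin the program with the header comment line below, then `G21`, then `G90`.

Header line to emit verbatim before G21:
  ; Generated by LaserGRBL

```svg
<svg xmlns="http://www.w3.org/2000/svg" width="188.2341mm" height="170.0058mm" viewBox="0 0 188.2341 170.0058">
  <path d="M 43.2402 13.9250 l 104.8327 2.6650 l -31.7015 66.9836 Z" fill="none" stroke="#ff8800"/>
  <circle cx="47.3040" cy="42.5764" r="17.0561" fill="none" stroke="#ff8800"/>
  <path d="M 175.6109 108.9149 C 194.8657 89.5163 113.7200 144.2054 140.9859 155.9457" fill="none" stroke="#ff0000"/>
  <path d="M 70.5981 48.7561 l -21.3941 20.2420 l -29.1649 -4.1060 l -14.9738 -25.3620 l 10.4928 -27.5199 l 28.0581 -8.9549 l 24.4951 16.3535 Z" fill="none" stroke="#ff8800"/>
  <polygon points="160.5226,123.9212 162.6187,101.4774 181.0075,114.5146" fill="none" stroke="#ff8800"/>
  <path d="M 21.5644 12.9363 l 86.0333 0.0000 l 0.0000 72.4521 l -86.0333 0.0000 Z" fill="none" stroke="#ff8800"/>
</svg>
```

; Generated by LaserGRBL
G21
G90
G0 X43.2402 Y156.0808
M3 S808
G1 X148.0729 Y153.4158 F1006
G1 X116.3714 Y86.4322 F1006
G1 X43.2402 Y156.0808 F1006
M5
G0 X64.3601 Y127.4294
M3 S808
G1 X59.3645 Y139.4899 F1006
G1 X47.3040 Y144.4855 F1006
G1 X35.2435 Y139.4899 F1006
G1 X30.2479 Y127.4294 F1006
G1 X35.2435 Y115.3689 F1006
G1 X47.3040 Y110.3733 F1006
G1 X59.3645 Y115.3689 F1006
G1 X64.3601 Y127.4294 F1006
M5
G0 X175.6109 Y61.0909
M3 S436
G1 X174.4896 Y63.5771 F1955
G1 X155.2942 Y49.2526 F1955
G1 X137.6010 Y29.0895 F1955
G1 X140.9859 Y14.0601 F1955
M5
G0 X70.5981 Y121.2497
M3 S808
G1 X49.2040 Y101.0077 F1006
G1 X20.0391 Y105.1137 F1006
G1 X5.0653 Y130.4757 F1006
G1 X15.5581 Y157.9956 F1006
G1 X43.6162 Y166.9505 F1006
G1 X68.1113 Y150.5970 F1006
G1 X70.5981 Y121.2497 F1006
M5
G0 X160.5226 Y46.0846
M3 S808
G1 X162.6187 Y68.5284 F1006
G1 X181.0075 Y55.4912 F1006
G1 X160.5226 Y46.0846 F1006
M5
G0 X21.5644 Y157.0695
M3 S808
G1 X107.5977 Y157.0695 F1006
G1 X107.5977 Y84.6174 F1006
G1 X21.5644 Y84.6174 F1006
G1 X21.5644 Y157.0695 F1006
M5
G0 X0.0000 Y0.0000

viewBox `0 0 188.2341 170.0058` with mm width/height → 1 unit = 1 mm. Flip: y_m = 170.0058 − y_svg.

**Shape 1** — `<path>` closed polygon, stroke `#ff8800` → cut (S808, F1006). Machine vertices: (43.2402,156.0808) → (148.0729,153.4158) → (116.3714,86.4322) → (43.2402,156.0808). Closed: final G1 returns to the first vertex.

**Shape 2** — `<circle>` circle, stroke `#ff8800` → cut (S808, F1006). Machine vertices: (64.3601,127.4294) → (59.3645,139.4899) → (47.3040,144.4855) → (35.2435,139.4899) → (30.2479,127.4294) → (35.2435,115.3689) → (47.3040,110.3733) → (59.3645,115.3689) → (64.3601,127.4294). Closed: final G1 returns to the first vertex.

**Shape 3** — `<path>` cubic bezier, stroke `#ff0000` → score (S436, F1955). Control points (SVG): P0=(175.6109,108.9149), P1=(194.8657,89.5163), P2=(113.7200,144.2054), P3=(140.9859,155.9457); sampled at t=k/4. Machine vertices: (175.6109,61.0909) → (174.4896,63.5771) → (155.2942,49.2526) → (137.6010,29.0895) → (140.9859,14.0601). Open path.

**Shape 4** — `<path>` regular polygon, stroke `#ff8800` → cut (S808, F1006). Machine vertices: (70.5981,121.2497) → (49.2040,101.0077) → (20.0391,105.1137) → (5.0653,130.4757) → (15.5581,157.9956) → (43.6162,166.9505) → (68.1113,150.5970) → (70.5981,121.2497). Closed: final G1 returns to the first vertex.

**Shape 5** — `<polygon>` regular polygon, stroke `#ff8800` → cut (S808, F1006). Machine vertices: (160.5226,46.0846) → (162.6187,68.5284) → (181.0075,55.4912) → (160.5226,46.0846). Closed: final G1 returns to the first vertex.

**Shape 6** — `<path>` rectangle, stroke `#ff8800` → cut (S808, F1006). Machine vertices: (21.5644,157.0695) → (107.5977,157.0695) → (107.5977,84.6174) → (21.5644,84.6174) → (21.5644,157.0695). Closed: final G1 returns to the first vertex.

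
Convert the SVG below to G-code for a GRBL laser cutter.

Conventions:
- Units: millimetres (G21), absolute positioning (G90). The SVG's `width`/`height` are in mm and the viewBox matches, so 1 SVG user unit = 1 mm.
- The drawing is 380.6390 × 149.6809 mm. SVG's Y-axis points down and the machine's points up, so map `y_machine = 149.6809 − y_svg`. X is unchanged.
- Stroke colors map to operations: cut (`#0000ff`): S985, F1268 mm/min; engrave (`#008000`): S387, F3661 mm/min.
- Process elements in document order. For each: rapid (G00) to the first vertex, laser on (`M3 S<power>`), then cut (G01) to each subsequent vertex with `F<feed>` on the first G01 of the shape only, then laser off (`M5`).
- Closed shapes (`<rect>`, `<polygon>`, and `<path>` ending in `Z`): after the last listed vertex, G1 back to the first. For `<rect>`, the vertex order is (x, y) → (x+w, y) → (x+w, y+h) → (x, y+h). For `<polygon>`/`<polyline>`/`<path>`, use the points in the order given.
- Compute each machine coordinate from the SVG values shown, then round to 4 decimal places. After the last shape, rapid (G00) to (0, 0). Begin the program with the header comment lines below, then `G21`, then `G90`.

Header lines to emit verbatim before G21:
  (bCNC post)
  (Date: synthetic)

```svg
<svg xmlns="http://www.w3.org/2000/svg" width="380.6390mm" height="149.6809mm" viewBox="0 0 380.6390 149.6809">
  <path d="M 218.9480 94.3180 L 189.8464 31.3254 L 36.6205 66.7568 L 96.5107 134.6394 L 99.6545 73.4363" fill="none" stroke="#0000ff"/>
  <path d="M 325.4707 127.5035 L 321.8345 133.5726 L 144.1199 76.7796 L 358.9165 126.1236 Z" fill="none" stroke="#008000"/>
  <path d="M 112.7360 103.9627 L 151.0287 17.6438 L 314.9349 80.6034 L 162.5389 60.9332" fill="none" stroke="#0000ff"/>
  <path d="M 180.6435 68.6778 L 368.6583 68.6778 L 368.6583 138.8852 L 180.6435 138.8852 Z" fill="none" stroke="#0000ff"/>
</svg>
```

1 u = 1 mm; y_m = 149.6809 − y.

[1] `<path>` open polyline, #0000ff→cut S985 F1268: (218.9480,55.3629) → (189.8464,118.3555) → (36.6205,82.9241) → (96.5107,15.0415) → (99.6545,76.2446)

[2] `<path>` closed polygon, #008000→engrave S387 F3661: (325.4707,22.1774) → (321.8345,16.1083) → (144.1199,72.9013) → (358.9165,23.5573) → (325.4707,22.1774) (closed)

[3] `<path>` open polyline, #0000ff→cut S985 F1268: (112.7360,45.7182) → (151.0287,132.0371) → (314.9349,69.0775) → (162.5389,88.7477)

[4] `<path>` rectangle, #0000ff→cut S985 F1268: (180.6435,81.0031) → (368.6583,81.0031) → (368.6583,10.7957) → (180.6435,10.7957) → (180.6435,81.0031) (closed)

(bCNC post)
(Date: synthetic)
G21
G90
G00 X218.9480 Y55.3629
M3 S985
G01 X189.8464 Y118.3555 F1268
G01 X36.6205 Y82.9241
G01 X96.5107 Y15.0415
G01 X99.6545 Y76.2446
M5
G00 X325.4707 Y22.1774
M3 S387
G01 X321.8345 Y16.1083 F3661
G01 X144.1199 Y72.9013
G01 X358.9165 Y23.5573
G01 X325.4707 Y22.1774
M5
G00 X112.7360 Y45.7182
M3 S985
G01 X151.0287 Y132.0371 F1268
G01 X314.9349 Y69.0775
G01 X162.5389 Y88.7477
M5
G00 X180.6435 Y81.0031
M3 S985
G01 X368.6583 Y81.0031 F1268
G01 X368.6583 Y10.7957
G01 X180.6435 Y10.7957
G01 X180.6435 Y81.0031
M5
G00 X0.0000 Y0.0000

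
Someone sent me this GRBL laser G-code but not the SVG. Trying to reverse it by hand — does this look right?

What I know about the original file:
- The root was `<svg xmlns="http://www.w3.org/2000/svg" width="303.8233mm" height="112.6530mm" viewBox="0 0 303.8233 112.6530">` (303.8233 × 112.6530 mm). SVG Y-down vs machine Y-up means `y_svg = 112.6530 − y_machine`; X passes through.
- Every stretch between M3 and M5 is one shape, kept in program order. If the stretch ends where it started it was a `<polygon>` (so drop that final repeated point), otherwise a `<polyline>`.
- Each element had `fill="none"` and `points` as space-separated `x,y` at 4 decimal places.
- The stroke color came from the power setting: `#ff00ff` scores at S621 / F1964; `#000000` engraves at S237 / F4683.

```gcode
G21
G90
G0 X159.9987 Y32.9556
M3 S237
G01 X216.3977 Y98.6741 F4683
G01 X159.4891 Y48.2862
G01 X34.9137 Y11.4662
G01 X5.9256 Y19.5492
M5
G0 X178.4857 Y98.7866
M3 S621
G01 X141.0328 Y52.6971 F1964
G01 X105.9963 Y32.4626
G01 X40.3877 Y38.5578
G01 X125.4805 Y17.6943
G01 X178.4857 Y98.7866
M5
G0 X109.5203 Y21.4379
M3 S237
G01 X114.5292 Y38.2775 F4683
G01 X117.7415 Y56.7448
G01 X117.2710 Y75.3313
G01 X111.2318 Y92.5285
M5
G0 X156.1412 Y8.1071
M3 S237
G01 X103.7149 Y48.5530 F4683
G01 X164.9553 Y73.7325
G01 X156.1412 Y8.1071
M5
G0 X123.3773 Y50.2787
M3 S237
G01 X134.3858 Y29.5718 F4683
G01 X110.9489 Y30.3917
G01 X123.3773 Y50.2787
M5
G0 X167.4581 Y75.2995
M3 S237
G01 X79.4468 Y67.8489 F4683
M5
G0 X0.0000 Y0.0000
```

<svg xmlns="http://www.w3.org/2000/svg" width="303.8233mm" height="112.6530mm" viewBox="0 0 303.8233 112.6530">
  <polyline points="159.9987,79.6974 216.3977,13.9789 159.4891,64.3668 34.9137,101.1868 5.9256,93.1038" fill="none" stroke="#000000"/>
  <polygon points="178.4857,13.8664 141.0328,59.9559 105.9963,80.1904 40.3877,74.0952 125.4805,94.9587" fill="none" stroke="#ff00ff"/>
  <polyline points="109.5203,91.2151 114.5292,74.3755 117.7415,55.9082 117.2710,37.3217 111.2318,20.1245" fill="none" stroke="#000000"/>
  <polygon points="156.1412,104.5459 103.7149,64.1000 164.9553,38.9205" fill="none" stroke="#000000"/>
  <polygon points="123.3773,62.3743 134.3858,83.0812 110.9489,82.2613" fill="none" stroke="#000000"/>
  <polyline points="167.4581,37.3535 79.4468,44.8041" fill="none" stroke="#000000"/>
</svg>

Each laser-on run becomes one SVG element. Flip Y back into SVG space with y_svg = 112.6530 − y_machine.

Run 1: the run's S237 means `#000000` (engrave). The run is open, so emit a `<polyline>` with points (Y-flipped): 159.9987,79.6974 216.3977,13.9789 159.4891,64.3668 34.9137,101.1868 5.9256,93.1038.

Run 2: the run's S621 means `#ff00ff` (score). The run returns to its start, so emit a `<polygon>` with points (Y-flipped): 178.4857,13.8664 141.0328,59.9559 105.9963,80.1904 40.3877,74.0952 125.4805,94.9587.

Run 3: S237 ⇒ engrave layer `#000000`. The run is open, so emit a `<polyline>` with points (Y-flipped): 109.5203,91.2151 114.5292,74.3755 117.7415,55.9082 117.2710,37.3217 111.2318,20.1245.

Run 4: the run's S237 means `#000000` (engrave). The run returns to its start, so emit a `<polygon>` with points (Y-flipped): 156.1412,104.5459 103.7149,64.1000 164.9553,38.9205.

Run 5: S237 ⇒ engrave layer `#000000`. The run returns to its start, so emit a `<polygon>` with points (Y-flipped): 123.3773,62.3743 134.3858,83.0812 110.9489,82.2613.

Run 6: the run's S237 means `#000000` (engrave). The run is open, so emit a `<polyline>` with points (Y-flipped): 167.4581,37.3535 79.4468,44.8041.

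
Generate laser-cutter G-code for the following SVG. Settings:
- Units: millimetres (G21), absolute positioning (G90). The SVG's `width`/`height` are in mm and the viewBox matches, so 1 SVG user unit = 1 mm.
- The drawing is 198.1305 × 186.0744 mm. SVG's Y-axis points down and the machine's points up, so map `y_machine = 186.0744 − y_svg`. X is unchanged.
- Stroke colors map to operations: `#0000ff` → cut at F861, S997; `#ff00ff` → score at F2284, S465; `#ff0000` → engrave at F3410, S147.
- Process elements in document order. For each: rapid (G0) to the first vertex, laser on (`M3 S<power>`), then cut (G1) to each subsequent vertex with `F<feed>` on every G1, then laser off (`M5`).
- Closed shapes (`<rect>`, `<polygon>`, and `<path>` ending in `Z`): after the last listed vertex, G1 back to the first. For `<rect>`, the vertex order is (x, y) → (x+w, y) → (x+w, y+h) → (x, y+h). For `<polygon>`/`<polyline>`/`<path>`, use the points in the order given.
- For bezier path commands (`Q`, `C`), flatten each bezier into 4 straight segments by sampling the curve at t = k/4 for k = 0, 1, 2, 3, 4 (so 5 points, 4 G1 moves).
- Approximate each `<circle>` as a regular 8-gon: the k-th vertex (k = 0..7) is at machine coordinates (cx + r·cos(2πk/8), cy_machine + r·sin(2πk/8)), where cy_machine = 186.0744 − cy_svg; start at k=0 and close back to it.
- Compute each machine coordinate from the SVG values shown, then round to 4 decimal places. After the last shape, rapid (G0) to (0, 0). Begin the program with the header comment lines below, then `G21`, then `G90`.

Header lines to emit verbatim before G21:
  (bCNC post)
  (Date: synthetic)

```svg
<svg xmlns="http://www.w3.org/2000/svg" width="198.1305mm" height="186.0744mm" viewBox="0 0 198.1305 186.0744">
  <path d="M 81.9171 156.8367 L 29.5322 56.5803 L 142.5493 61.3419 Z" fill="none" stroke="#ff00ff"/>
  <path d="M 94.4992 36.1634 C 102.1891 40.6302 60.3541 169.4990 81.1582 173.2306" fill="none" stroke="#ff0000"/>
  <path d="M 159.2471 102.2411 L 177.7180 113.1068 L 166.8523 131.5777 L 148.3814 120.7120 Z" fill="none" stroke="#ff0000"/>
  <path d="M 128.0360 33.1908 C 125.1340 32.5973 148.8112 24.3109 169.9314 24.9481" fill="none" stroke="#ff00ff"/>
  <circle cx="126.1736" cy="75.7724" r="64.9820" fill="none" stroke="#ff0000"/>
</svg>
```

1 u = 1 mm; y_m = 186.0744 − y.

[1] `<path>` regular polygon, #ff00ff→score S465 F2284: (81.9171,29.2377) → (29.5322,129.4941) → (142.5493,124.7325) → (81.9171,29.2377) (closed)

[2] `<path>` cubic bezier, #ff0000→engrave S147 F3410: (94.4992,149.9110) → (92.7333,127.1346) → (82.9109,81.1017) → (75.5474,35.2067) → (81.1582,12.8438)

[3] `<path>` regular polygon, #ff0000→engrave S147 F3410: (159.2471,83.8333) → (177.7180,72.9676) → (166.8523,54.4967) → (148.3814,65.3624) → (159.2471,83.8333) (closed)

[4] `<path>` cubic bezier, #ff00ff→score S465 F2284: (128.0360,152.8836) → (130.3878,154.5115) → (139.9754,157.4665) → (154.0671,160.1907) → (169.9314,161.1263)

[5] `<circle>` circle, #ff0000→engrave S147 F3410: (191.1556,110.3020) → (172.1228,156.2512) → (126.1736,175.2840) → (80.2244,156.2512) → (61.1916,110.3020) → (80.2244,64.3528) → (126.1736,45.3200) → (172.1228,64.3528) → (191.1556,110.3020) (closed)

(bCNC post)
(Date: synthetic)
G21
G90
G0 X81.9171 Y29.2377
M3 S465
G1 X29.5322 Y129.4941 F2284
G1 X142.5493 Y124.7325 F2284
G1 X81.9171 Y29.2377 F2284
M5
G0 X94.4992 Y149.9110
M3 S147
G1 X92.7333 Y127.1346 F3410
G1 X82.9109 Y81.1017 F3410
G1 X75.5474 Y35.2067 F3410
G1 X81.1582 Y12.8438 F3410
M5
G0 X159.2471 Y83.8333
M3 S147
G1 X177.7180 Y72.9676 F3410
G1 X166.8523 Y54.4967 F3410
G1 X148.3814 Y65.3624 F3410
G1 X159.2471 Y83.8333 F3410
M5
G0 X128.0360 Y152.8836
M3 S465
G1 X130.3878 Y154.5115 F2284
G1 X139.9754 Y157.4665 F2284
G1 X154.0671 Y160.1907 F2284
G1 X169.9314 Y161.1263 F2284
M5
G0 X191.1556 Y110.3020
M3 S147
G1 X172.1228 Y156.2512 F3410
G1 X126.1736 Y175.2840 F3410
G1 X80.2244 Y156.2512 F3410
G1 X61.1916 Y110.3020 F3410
G1 X80.2244 Y64.3528 F3410
G1 X126.1736 Y45.3200 F3410
G1 X172.1228 Y64.3528 F3410
G1 X191.1556 Y110.3020 F3410
M5
G0 X0.0000 Y0.0000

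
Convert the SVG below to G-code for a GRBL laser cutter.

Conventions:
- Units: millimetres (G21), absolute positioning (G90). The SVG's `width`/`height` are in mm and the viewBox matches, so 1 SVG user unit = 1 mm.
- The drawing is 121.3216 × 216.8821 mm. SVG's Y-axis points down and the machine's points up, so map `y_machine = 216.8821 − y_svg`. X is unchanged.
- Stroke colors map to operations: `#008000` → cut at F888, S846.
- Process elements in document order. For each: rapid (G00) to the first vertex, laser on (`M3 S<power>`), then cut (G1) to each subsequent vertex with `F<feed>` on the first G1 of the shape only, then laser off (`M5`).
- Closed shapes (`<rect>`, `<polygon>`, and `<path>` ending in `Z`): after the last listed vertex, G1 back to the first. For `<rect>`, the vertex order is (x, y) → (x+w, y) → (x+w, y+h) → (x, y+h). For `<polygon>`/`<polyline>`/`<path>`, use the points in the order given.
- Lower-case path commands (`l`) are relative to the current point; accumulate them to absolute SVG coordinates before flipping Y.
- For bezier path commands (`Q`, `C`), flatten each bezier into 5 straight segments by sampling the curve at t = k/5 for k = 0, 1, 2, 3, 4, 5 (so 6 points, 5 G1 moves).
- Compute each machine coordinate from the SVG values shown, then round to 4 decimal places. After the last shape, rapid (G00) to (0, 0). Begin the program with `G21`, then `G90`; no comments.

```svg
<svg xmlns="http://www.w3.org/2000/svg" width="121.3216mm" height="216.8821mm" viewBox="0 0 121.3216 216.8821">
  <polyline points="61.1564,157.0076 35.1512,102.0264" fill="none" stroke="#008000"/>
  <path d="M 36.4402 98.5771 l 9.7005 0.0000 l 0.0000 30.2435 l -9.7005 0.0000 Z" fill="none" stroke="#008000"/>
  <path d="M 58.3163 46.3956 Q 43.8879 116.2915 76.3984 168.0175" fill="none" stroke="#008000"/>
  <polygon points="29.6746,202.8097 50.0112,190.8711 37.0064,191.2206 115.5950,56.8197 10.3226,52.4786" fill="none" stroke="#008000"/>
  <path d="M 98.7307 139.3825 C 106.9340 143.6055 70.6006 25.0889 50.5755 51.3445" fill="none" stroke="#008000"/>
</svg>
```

G21
G90
G00 X61.1564 Y59.8745
M3 S846
G1 X35.1512 Y114.8557 F888
M5
G00 X36.4402 Y118.3050
M3 S846
G1 X46.1407 Y118.3050 F888
G1 X46.1407 Y88.0615
G1 X36.4402 Y88.0615
G1 X36.4402 Y118.3050
M5
G00 X58.3163 Y170.4865
M3 S846
G1 X54.4225 Y143.2549 F888
G1 X54.2838 Y117.4770
G1 X57.9002 Y93.1526
G1 X65.2718 Y70.2818
G1 X76.3984 Y48.8646
M5
G00 X29.6746 Y14.0724
M3 S846
G1 X50.0112 Y26.0110 F888
G1 X37.0064 Y25.6615
G1 X115.5950 Y160.0624
G1 X10.3226 Y164.4035
G1 X29.6746 Y14.0724
M5
G00 X98.7307 Y77.4996
M3 S846
G1 X98.7950 Y87.5545 F888
G1 X91.0911 Y114.2263
G1 X78.5395 Y144.6744
G1 X64.0608 Y166.0584
G1 X50.5755 Y165.5376
M5
G00 X0.0000 Y0.0000

1 u = 1 mm; y_m = 216.8821 − y.

[1] `<polyline>` line segment, #008000→cut S846 F888: (61.1564,59.8745) → (35.1512,114.8557)

[2] `<path>` rectangle, #008000→cut S846 F888: (36.4402,118.3050) → (46.1407,118.3050) → (46.1407,88.0615) → (36.4402,88.0615) → (36.4402,118.3050) (closed)

[3] `<path>` quadratic bezier, #008000→cut S846 F888: (58.3163,170.4865) → (54.4225,143.2549) → (54.2838,117.4770) → (57.9002,93.1526) → (65.2718,70.2818) → (76.3984,48.8646)

[4] `<polygon>` closed polygon, #008000→cut S846 F888: (29.6746,14.0724) → (50.0112,26.0110) → (37.0064,25.6615) → (115.5950,160.0624) → (10.3226,164.4035) → (29.6746,14.0724) (closed)

[5] `<path>` cubic bezier, #008000→cut S846 F888: (98.7307,77.4996) → (98.7950,87.5545) → (91.0911,114.2263) → (78.5395,144.6744) → (64.0608,166.0584) → (50.5755,165.5376)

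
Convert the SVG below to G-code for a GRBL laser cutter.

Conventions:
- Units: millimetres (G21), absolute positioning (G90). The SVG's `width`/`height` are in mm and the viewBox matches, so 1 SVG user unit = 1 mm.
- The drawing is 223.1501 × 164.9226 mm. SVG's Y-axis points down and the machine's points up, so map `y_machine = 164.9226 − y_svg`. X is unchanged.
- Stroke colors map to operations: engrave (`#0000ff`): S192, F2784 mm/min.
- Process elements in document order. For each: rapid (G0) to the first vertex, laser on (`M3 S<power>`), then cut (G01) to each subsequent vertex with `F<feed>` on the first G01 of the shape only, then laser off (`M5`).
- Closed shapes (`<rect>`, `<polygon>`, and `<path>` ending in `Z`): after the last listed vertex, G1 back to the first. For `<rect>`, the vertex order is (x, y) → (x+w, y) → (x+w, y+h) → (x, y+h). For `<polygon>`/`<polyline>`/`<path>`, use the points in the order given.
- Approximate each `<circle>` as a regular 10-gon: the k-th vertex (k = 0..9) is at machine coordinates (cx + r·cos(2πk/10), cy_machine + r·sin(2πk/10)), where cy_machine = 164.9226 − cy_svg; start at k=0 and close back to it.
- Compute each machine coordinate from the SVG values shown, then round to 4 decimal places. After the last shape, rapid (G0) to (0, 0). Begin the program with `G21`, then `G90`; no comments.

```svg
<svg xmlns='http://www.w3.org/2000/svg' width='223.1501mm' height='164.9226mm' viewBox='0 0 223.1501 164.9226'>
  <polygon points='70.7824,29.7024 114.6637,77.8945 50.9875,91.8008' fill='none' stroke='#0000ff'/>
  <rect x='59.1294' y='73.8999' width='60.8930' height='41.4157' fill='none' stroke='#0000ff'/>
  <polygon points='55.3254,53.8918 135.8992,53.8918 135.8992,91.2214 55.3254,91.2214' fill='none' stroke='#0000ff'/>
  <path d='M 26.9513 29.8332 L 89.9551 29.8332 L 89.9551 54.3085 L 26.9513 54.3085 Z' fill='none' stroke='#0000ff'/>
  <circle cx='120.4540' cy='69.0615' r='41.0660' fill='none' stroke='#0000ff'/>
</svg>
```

G21
G90
G0 X70.7824 Y135.2202
M3 S192
G01 X114.6637 Y87.0281 F2784
G01 X50.9875 Y73.1218
G01 X70.7824 Y135.2202
M5
G0 X59.1294 Y91.0227
M3 S192
G01 X120.0224 Y91.0227 F2784
G01 X120.0224 Y49.6070
G01 X59.1294 Y49.6070
G01 X59.1294 Y91.0227
M5
G0 X55.3254 Y111.0308
M3 S192
G01 X135.8992 Y111.0308 F2784
G01 X135.8992 Y73.7012
G01 X55.3254 Y73.7012
G01 X55.3254 Y111.0308
M5
G0 X26.9513 Y135.0894
M3 S192
G01 X89.9551 Y135.0894 F2784
G01 X89.9551 Y110.6141
G01 X26.9513 Y110.6141
G01 X26.9513 Y135.0894
M5
G0 X161.5200 Y95.8611
M3 S192
G01 X153.6771 Y119.9991 F2784
G01 X133.1441 Y134.9172
G01 X107.7639 Y134.9172
G01 X87.2309 Y119.9991
G01 X79.3880 Y95.8611
G01 X87.2309 Y71.7231
G01 X107.7639 Y56.8050
G01 X133.1441 Y56.8050
G01 X153.6771 Y71.7231
G01 X161.5200 Y95.8611
M5
G0 X0.0000 Y0.0000

1 u = 1 mm; y_m = 164.9226 − y.

[1] `<polygon>` regular polygon, #0000ff→engrave S192 F2784: (70.7824,135.2202) → (114.6637,87.0281) → (50.9875,73.1218) → (70.7824,135.2202) (closed)

[2] `<rect>` rectangle, #0000ff→engrave S192 F2784: (59.1294,91.0227) → (120.0224,91.0227) → (120.0224,49.6070) → (59.1294,49.6070) → (59.1294,91.0227) (closed)

[3] `<polygon>` rectangle, #0000ff→engrave S192 F2784: (55.3254,111.0308) → (135.8992,111.0308) → (135.8992,73.7012) → (55.3254,73.7012) → (55.3254,111.0308) (closed)

[4] `<path>` rectangle, #0000ff→engrave S192 F2784: (26.9513,135.0894) → (89.9551,135.0894) → (89.9551,110.6141) → (26.9513,110.6141) → (26.9513,135.0894) (closed)

[5] `<circle>` circle, #0000ff→engrave S192 F2784: (161.5200,95.8611) → (153.6771,119.9991) → (133.1441,134.9172) → (107.7639,134.9172) → (87.2309,119.9991) → (79.3880,95.8611) → (87.2309,71.7231) → (107.7639,56.8050) → (133.1441,56.8050) → (153.6771,71.7231) → (161.5200,95.8611) (closed)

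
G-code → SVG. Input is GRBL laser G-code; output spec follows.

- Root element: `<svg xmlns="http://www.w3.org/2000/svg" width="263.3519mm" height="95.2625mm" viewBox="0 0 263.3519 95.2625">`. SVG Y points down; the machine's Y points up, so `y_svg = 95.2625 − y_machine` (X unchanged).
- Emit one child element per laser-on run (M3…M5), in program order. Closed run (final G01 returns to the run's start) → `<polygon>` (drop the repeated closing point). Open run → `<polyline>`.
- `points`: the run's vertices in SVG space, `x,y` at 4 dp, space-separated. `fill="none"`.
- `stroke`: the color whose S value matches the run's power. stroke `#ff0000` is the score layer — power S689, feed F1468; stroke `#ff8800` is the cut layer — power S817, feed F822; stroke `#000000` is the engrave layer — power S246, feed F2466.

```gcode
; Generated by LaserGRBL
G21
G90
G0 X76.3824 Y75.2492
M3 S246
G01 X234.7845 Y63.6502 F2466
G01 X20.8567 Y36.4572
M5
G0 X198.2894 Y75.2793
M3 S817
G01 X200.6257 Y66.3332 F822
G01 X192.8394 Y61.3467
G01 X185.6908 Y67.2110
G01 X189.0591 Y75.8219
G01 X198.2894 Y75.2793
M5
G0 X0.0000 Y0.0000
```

Machine Y-up, SVG Y-down with viewBox height 95.2625, so y_svg = 95.2625 − y_machine; X carries over.

Run 1: S246 ⇒ engrave layer `#000000`. The run is open, so emit a `<polyline>` with points (Y-flipped): 76.3824,20.0133 234.7845,31.6123 20.8567,58.8053.

Run 2: the run's S817 means `#ff8800` (cut). The run returns to its start, so emit a `<polygon>` with points (Y-flipped): 198.2894,19.9832 200.6257,28.9293 192.8394,33.9158 185.6908,28.0515 189.0591,19.4406.

<svg xmlns="http://www.w3.org/2000/svg" width="263.3519mm" height="95.2625mm" viewBox="0 0 263.3519 95.2625">
  <polyline points="76.3824,20.0133 234.7845,31.6123 20.8567,58.8053" fill="none" stroke="#000000"/>
  <polygon points="198.2894,19.9832 200.6257,28.9293 192.8394,33.9158 185.6908,28.0515 189.0591,19.4406" fill="none" stroke="#ff8800"/>
</svg>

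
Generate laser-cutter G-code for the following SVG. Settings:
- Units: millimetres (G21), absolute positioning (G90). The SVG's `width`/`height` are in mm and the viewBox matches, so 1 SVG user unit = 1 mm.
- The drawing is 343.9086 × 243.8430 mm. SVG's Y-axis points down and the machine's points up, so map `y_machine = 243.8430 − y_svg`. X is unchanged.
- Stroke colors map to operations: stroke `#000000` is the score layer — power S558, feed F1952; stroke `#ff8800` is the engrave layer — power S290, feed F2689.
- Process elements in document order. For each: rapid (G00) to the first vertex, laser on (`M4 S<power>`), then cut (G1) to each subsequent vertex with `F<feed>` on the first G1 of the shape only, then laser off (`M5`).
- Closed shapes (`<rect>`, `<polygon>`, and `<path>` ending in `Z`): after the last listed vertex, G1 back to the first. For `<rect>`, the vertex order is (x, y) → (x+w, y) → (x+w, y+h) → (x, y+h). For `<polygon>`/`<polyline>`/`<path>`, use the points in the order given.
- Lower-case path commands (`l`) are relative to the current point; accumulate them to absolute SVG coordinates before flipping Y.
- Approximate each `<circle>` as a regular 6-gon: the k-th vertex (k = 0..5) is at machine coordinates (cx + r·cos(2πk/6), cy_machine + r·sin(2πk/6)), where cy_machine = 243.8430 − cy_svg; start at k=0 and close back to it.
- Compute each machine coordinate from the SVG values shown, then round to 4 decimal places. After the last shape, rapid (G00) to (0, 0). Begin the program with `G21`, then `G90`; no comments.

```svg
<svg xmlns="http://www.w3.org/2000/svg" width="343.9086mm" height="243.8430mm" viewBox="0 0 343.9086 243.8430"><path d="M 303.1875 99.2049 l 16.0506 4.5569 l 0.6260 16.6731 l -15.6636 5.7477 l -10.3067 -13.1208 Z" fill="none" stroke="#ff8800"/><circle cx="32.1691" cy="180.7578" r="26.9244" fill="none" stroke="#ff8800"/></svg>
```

G21
G90
G00 X303.1875 Y144.6381
M4 S290
G1 X319.2381 Y140.0812 F2689
G1 X319.8641 Y123.4081
G1 X304.2005 Y117.6604
G1 X293.8938 Y130.7812
G1 X303.1875 Y144.6381
M5
G00 X59.0935 Y63.0852
M4 S290
G1 X45.6313 Y86.4024 F2689
G1 X18.7069 Y86.4024
G1 X5.2447 Y63.0852
G1 X18.7069 Y39.7680
G1 X45.6313 Y39.7680
G1 X59.0935 Y63.0852
M5
G00 X0.0000 Y0.0000

viewBox `0 0 343.9086 243.8430` with mm width/height → 1 unit = 1 mm. Flip: y_m = 243.8430 − y_svg.

**Shape 1** — `<path>` regular polygon, stroke `#ff8800` → engrave (S290, F2689). Machine vertices: (303.1875,144.6381) → (319.2381,140.0812) → (319.8641,123.4081) → (304.2005,117.6604) → (293.8938,130.7812) → (303.1875,144.6381). Closed: final G1 returns to the first vertex.

**Shape 2** — `<circle>` circle, stroke `#ff8800` → engrave (S290, F2689). Machine vertices: (59.0935,63.0852) → (45.6313,86.4024) → (18.7069,86.4024) → (5.2447,63.0852) → (18.7069,39.7680) → (45.6313,39.7680) → (59.0935,63.0852). Closed: final G1 returns to the first vertex.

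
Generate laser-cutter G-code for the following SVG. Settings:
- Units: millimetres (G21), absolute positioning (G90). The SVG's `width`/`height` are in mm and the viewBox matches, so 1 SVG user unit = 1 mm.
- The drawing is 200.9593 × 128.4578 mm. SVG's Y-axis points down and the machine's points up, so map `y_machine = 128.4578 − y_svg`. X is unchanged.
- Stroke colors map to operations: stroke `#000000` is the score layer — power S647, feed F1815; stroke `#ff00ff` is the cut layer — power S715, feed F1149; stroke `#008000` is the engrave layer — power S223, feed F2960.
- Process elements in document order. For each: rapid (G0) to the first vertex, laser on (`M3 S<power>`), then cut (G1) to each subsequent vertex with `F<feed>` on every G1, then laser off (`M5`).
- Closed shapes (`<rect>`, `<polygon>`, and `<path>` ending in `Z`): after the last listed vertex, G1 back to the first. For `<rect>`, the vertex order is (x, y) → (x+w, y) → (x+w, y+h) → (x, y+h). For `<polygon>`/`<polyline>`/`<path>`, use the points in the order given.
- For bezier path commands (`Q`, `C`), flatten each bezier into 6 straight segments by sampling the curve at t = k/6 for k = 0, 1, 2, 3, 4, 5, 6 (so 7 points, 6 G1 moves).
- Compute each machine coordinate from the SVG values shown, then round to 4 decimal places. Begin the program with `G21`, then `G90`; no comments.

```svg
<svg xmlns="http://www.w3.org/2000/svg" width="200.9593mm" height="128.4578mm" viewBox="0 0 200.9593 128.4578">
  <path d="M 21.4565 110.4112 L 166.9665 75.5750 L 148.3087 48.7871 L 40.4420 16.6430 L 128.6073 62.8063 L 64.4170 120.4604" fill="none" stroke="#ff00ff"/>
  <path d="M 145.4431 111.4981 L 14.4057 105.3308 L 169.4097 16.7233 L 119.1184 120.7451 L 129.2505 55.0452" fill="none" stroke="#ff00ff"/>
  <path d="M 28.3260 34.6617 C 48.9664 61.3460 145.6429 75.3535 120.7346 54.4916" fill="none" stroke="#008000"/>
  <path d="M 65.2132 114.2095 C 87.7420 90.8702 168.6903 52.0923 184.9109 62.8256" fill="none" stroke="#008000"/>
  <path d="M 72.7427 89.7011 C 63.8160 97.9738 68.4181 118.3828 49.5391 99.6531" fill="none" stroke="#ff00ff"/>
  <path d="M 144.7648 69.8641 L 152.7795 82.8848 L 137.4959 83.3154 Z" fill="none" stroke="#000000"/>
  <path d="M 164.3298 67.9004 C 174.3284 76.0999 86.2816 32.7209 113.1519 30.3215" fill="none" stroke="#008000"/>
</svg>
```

1 u = 1 mm; y_m = 128.4578 − y.

[1] `<path>` open polyline, #ff00ff→cut S715 F1149: (21.4565,18.0466) → (166.9665,52.8828) → (148.3087,79.6707) → (40.4420,111.8148) → (128.6073,65.6515) → (64.4170,7.9974)

[2] `<path>` open polyline, #ff00ff→cut S715 F1149: (145.4431,16.9597) → (14.4057,23.1270) → (169.4097,111.7345) → (119.1184,7.7127) → (129.2505,73.4126)

[3] `<path>` cubic bezier, #008000→engrave S223 F2960: (28.3260,93.7961) → (44.0676,81.6131) → (66.9925,72.1593) → (91.6111,66.0513) → (112.4339,63.9055) → (123.9716,66.3383) → (120.7346,73.9662)

[4] `<path>` cubic bezier, #008000→engrave S223 F2960: (65.2132,14.2483) → (80.7758,26.9038) → (102.6542,40.3283) → (127.4276,52.7175) → (151.6754,62.2673) → (171.9768,67.1736) → (184.9109,65.6322)

[5] `<path>` cubic bezier, #ff00ff→cut S715 F1149: (72.7427,38.7567) → (69.2354,33.8464) → (66.9549,28.3376) → (64.8730,23.6548) → (61.9618,21.2222) → (57.1932,22.4640) → (49.5391,28.8047)

[6] `<path>` regular polygon, #000000→score S647 F1815: (144.7648,58.5937) → (152.7795,45.5730) → (137.4959,45.1424) → (144.7648,58.5937) (closed)

[7] `<path>` cubic bezier, #008000→engrave S223 F2960: (164.3298,60.5574) → (162.1446,60.3273) → (149.5341,66.1227) → (132.4140,75.3723) → (116.6998,85.5051) → (108.3072,93.9501) → (113.1519,98.1363)

G21
G90
G0 X21.4565 Y18.0466
M3 S715
G1 X166.9665 Y52.8828 F1149
G1 X148.3087 Y79.6707 F1149
G1 X40.4420 Y111.8148 F1149
G1 X128.6073 Y65.6515 F1149
G1 X64.4170 Y7.9974 F1149
M5
G0 X145.4431 Y16.9597
M3 S715
G1 X14.4057 Y23.1270 F1149
G1 X169.4097 Y111.7345 F1149
G1 X119.1184 Y7.7127 F1149
G1 X129.2505 Y73.4126 F1149
M5
G0 X28.3260 Y93.7961
M3 S223
G1 X44.0676 Y81.6131 F2960
G1 X66.9925 Y72.1593 F2960
G1 X91.6111 Y66.0513 F2960
G1 X112.4339 Y63.9055 F2960
G1 X123.9716 Y66.3383 F2960
G1 X120.7346 Y73.9662 F2960
M5
G0 X65.2132 Y14.2483
M3 S223
G1 X80.7758 Y26.9038 F2960
G1 X102.6542 Y40.3283 F2960
G1 X127.4276 Y52.7175 F2960
G1 X151.6754 Y62.2673 F2960
G1 X171.9768 Y67.1736 F2960
G1 X184.9109 Y65.6322 F2960
M5
G0 X72.7427 Y38.7567
M3 S715
G1 X69.2354 Y33.8464 F1149
G1 X66.9549 Y28.3376 F1149
G1 X64.8730 Y23.6548 F1149
G1 X61.9618 Y21.2222 F1149
G1 X57.1932 Y22.4640 F1149
G1 X49.5391 Y28.8047 F1149
M5
G0 X144.7648 Y58.5937
M3 S647
G1 X152.7795 Y45.5730 F1815
G1 X137.4959 Y45.1424 F1815
G1 X144.7648 Y58.5937 F1815
M5
G0 X164.3298 Y60.5574
M3 S223
G1 X162.1446 Y60.3273 F2960
G1 X149.5341 Y66.1227 F2960
G1 X132.4140 Y75.3723 F2960
G1 X116.6998 Y85.5051 F2960
G1 X108.3072 Y93.9501 F2960
G1 X113.1519 Y98.1363 F2960
M5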